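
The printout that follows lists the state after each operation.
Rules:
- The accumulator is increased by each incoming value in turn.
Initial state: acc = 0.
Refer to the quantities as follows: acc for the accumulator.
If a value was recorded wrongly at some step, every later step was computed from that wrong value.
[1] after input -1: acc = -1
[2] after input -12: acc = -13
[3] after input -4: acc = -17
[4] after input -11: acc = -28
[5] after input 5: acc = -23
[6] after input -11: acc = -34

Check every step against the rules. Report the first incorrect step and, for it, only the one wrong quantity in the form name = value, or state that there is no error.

no error

Recomputing the run from the initial state:
step 1: acc = -1
step 2: acc = -13
step 3: acc = -17
step 4: acc = -28
step 5: acc = -23
step 6: acc = -34
This matches the printout at every step.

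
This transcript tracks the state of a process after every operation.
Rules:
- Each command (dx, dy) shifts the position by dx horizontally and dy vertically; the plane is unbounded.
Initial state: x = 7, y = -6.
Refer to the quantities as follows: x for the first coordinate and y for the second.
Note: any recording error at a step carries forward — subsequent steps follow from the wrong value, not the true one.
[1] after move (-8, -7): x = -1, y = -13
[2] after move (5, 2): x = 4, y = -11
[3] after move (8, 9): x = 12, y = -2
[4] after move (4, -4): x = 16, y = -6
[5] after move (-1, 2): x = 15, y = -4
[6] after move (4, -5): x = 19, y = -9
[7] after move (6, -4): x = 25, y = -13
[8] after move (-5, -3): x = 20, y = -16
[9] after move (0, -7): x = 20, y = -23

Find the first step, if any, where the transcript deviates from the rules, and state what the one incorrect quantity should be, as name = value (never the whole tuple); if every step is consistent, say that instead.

no error

1. x = 7 + (-8) = -1, y = -6 + (-7) = -13 (same as recorded)
2. x = -1 + (5) = 4, y = -13 + (2) = -11 (matches)
3. x = 4 + (8) = 12, y = -11 + (9) = -2 (no discrepancy)
4. x = 12 + (4) = 16, y = -2 + (-4) = -6 (agrees with the transcript)
5. x = 16 + (-1) = 15, y = -6 + (2) = -4 (confirmed correct)
6. x = 15 + (4) = 19, y = -4 + (-5) = -9 (no discrepancy)
7. x = 19 + (6) = 25, y = -9 + (-4) = -13 (confirmed correct)
8. x = 25 + (-5) = 20, y = -13 + (-3) = -16 (checks out)
9. x = 20 + (0) = 20, y = -16 + (-7) = -23 (matches)
Each recorded entry agrees with the recomputation.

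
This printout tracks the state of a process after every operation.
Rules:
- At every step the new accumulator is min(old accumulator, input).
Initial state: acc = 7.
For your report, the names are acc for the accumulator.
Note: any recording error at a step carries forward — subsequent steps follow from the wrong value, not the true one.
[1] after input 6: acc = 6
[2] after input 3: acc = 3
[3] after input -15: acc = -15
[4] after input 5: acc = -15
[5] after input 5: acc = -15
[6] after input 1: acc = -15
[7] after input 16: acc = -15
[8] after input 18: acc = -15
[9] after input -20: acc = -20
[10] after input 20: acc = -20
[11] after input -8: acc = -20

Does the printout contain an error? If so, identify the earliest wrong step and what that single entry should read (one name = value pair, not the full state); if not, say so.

no error

1. acc = min(7, 6) = 6 (confirmed correct)
2. acc = min(6, 3) = 3 (agrees with the printout)
3. acc = min(3, -15) = -15 (verified)
4. acc = min(-15, 5) = -15 (verified)
5. acc = min(-15, 5) = -15 (matches)
6. acc = min(-15, 1) = -15 (same as recorded)
7. acc = min(-15, 16) = -15 (matches)
8. acc = min(-15, 18) = -15 (agrees with the printout)
9. acc = min(-15, -20) = -20 (same as recorded)
10. acc = min(-20, 20) = -20 (checks out)
11. acc = min(-20, -8) = -20 (no discrepancy)
Every step is consistent.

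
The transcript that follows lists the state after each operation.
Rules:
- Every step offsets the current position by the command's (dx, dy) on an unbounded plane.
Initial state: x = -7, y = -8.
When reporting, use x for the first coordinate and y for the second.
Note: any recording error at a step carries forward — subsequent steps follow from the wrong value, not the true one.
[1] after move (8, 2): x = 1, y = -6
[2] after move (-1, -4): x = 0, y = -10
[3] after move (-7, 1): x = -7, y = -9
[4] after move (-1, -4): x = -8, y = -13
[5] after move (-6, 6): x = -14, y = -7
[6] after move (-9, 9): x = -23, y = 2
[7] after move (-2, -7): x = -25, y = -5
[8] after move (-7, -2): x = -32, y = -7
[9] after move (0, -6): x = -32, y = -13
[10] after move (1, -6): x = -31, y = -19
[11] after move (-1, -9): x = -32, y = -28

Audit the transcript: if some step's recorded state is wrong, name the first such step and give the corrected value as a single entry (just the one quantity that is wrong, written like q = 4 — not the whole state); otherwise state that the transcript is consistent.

no error

Step 1: x = -7 + (8) = 1, y = -8 + (2) = -6 — agrees with the transcript.
Step 2: x = 1 + (-1) = 0, y = -6 + (-4) = -10 — consistent with the transcript.
Step 3: x = 0 + (-7) = -7, y = -10 + (1) = -9 — agrees with the transcript.
Step 4: x = -7 + (-1) = -8, y = -9 + (-4) = -13 — agrees with the transcript.
Step 5: x = -8 + (-6) = -14, y = -13 + (6) = -7 — same as recorded.
Step 6: x = -14 + (-9) = -23, y = -7 + (9) = 2 — confirmed correct.
Step 7: x = -23 + (-2) = -25, y = 2 + (-7) = -5 — confirmed correct.
Step 8: x = -25 + (-7) = -32, y = -5 + (-2) = -7 — in agreement.
Step 9: x = -32 + (0) = -32, y = -7 + (-6) = -13 — in agreement.
Step 10: x = -32 + (1) = -31, y = -13 + (-6) = -19 — no discrepancy.
Step 11: x = -31 + (-1) = -32, y = -19 + (-9) = -28 — checks out.
Each recorded entry agrees with the recomputation.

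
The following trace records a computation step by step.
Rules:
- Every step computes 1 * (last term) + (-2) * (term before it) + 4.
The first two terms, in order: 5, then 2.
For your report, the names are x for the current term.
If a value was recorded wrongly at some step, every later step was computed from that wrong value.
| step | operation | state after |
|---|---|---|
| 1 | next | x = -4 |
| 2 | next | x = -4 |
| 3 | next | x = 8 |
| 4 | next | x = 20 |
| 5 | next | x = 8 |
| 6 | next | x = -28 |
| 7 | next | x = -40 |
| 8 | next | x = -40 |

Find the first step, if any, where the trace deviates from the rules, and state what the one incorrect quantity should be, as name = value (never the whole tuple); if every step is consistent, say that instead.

step 8, x = 20

Step 1: x = 1*(2) + (-2)*(5) + (4) = -4 — matches.
Step 2: x = 1*(-4) + (-2)*(2) + (4) = -4 — checks out.
Step 3: x = 1*(-4) + (-2)*(-4) + (4) = 8 — agrees with the trace.
Step 4: x = 1*(8) + (-2)*(-4) + (4) = 20 — in agreement.
Step 5: x = 1*(20) + (-2)*(8) + (4) = 8 — no discrepancy.
Step 6: x = 1*(8) + (-2)*(20) + (4) = -28 — consistent with the trace.
Step 7: x = 1*(-28) + (-2)*(8) + (4) = -40 — confirmed correct.
Step 8: x = 1*(-40) + (-2)*(-28) + (4) = 20 — the trace disagrees here.
The audit stops at step 8: the recorded entry is wrong and should be x = 20.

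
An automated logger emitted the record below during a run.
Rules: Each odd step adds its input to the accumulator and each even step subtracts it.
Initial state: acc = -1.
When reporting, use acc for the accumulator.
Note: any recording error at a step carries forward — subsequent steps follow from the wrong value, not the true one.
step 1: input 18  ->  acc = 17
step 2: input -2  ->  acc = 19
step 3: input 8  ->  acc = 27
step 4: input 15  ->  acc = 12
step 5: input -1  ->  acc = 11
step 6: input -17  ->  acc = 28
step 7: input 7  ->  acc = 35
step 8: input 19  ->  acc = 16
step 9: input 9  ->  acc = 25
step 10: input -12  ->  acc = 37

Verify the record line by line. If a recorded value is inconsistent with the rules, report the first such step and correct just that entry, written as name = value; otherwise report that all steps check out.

no error

Step 1: acc = -1 + 18 = 17 — same as recorded.
Step 2: acc = 17 - -2 = 19 — no discrepancy.
Step 3: acc = 19 + 8 = 27 — consistent with the record.
Step 4: acc = 27 - 15 = 12 — in agreement.
Step 5: acc = 12 + -1 = 11 — consistent with the record.
Step 6: acc = 11 - -17 = 28 — agrees with the record.
Step 7: acc = 28 + 7 = 35 — same as recorded.
Step 8: acc = 35 - 19 = 16 — matches.
Step 9: acc = 16 + 9 = 25 — checks out.
Step 10: acc = 25 - -12 = 37 — consistent with the record.
Nothing is out of place; the run is error-free.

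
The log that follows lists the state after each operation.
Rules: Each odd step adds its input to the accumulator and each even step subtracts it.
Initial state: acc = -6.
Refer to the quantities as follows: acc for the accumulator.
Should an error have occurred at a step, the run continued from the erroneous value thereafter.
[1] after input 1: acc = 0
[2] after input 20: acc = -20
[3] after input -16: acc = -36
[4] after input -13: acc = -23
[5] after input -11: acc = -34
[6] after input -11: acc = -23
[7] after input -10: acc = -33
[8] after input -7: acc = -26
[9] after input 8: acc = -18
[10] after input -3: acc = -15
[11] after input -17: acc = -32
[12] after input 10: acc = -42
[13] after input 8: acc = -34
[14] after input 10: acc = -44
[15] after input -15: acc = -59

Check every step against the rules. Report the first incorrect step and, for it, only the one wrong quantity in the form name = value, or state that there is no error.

Recomputing the run from the initial state:
step 1: acc = -5
step 2: acc = -25
step 3: acc = -41
step 4: acc = -28
step 5: acc = -39
step 6: acc = -28
step 7: acc = -38
step 8: acc = -31
step 9: acc = -23
step 10: acc = -20
step 11: acc = -37
step 12: acc = -47
step 13: acc = -39
step 14: acc = -49
step 15: acc = -64
The first disagreement with the log is at step 1, where the value should be acc = -5.

step 1, acc = -5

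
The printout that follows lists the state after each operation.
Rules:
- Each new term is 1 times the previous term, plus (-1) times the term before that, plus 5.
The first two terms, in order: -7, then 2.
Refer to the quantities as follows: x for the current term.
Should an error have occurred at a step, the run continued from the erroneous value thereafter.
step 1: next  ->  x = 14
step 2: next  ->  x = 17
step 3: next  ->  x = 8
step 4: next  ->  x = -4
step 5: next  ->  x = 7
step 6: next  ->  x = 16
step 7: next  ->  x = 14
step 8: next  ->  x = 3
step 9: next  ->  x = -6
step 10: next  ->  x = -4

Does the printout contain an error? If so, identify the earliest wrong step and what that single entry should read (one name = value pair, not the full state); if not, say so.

step 5, x = -7

Recomputing the run from the initial state:
step 1: x = 14
step 2: x = 17
step 3: x = 8
step 4: x = -4
step 5: x = -7
step 6: x = 2
step 7: x = 14
step 8: x = 17
step 9: x = 8
step 10: x = -4
The first disagreement with the printout is at step 5, where the value should be x = -7.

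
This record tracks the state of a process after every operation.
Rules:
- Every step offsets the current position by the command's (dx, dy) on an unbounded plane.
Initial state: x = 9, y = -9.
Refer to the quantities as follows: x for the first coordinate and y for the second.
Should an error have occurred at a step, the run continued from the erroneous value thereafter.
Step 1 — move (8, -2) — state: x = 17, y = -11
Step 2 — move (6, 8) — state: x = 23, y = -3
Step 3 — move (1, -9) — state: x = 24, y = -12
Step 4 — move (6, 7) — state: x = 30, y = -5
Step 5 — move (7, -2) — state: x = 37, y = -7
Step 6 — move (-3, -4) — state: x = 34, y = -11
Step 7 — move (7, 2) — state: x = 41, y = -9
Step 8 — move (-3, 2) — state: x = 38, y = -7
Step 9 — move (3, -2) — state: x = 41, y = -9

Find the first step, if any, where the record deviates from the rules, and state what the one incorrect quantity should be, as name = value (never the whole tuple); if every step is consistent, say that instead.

Step 1: x = 9 + (8) = 17, y = -9 + (-2) = -11 — matches.
Step 2: x = 17 + (6) = 23, y = -11 + (8) = -3 — same as recorded.
Step 3: x = 23 + (1) = 24, y = -3 + (-9) = -12 — in agreement.
Step 4: x = 24 + (6) = 30, y = -12 + (7) = -5 — in agreement.
Step 5: x = 30 + (7) = 37, y = -5 + (-2) = -7 — exactly as logged.
Step 6: x = 37 + (-3) = 34, y = -7 + (-4) = -11 — verified.
Step 7: x = 34 + (7) = 41, y = -11 + (2) = -9 — matches.
Step 8: x = 41 + (-3) = 38, y = -9 + (2) = -7 — checks out.
Step 9: x = 38 + (3) = 41, y = -7 + (-2) = -9 — verified.
The recomputation confirms every line.

no error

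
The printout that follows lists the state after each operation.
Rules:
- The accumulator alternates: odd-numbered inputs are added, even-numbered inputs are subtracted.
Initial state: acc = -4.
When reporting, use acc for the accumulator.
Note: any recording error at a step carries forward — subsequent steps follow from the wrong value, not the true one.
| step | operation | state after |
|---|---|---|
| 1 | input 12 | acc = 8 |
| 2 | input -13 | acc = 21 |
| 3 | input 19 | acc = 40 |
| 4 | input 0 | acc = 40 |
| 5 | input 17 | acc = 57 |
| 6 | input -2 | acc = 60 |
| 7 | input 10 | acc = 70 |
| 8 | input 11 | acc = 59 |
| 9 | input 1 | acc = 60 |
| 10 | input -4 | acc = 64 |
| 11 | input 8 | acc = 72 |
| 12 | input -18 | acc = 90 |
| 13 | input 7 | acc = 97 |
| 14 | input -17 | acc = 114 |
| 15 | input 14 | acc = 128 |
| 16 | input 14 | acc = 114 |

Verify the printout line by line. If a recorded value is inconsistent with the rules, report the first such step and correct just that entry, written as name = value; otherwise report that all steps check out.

Recomputing the run from the initial state:
step 1: acc = 8
step 2: acc = 21
step 3: acc = 40
step 4: acc = 40
step 5: acc = 57
step 6: acc = 59
step 7: acc = 69
step 8: acc = 58
step 9: acc = 59
step 10: acc = 63
step 11: acc = 71
step 12: acc = 89
step 13: acc = 96
step 14: acc = 113
step 15: acc = 127
step 16: acc = 113
The first disagreement with the printout is at step 6, where the value should be acc = 59.

step 6, acc = 59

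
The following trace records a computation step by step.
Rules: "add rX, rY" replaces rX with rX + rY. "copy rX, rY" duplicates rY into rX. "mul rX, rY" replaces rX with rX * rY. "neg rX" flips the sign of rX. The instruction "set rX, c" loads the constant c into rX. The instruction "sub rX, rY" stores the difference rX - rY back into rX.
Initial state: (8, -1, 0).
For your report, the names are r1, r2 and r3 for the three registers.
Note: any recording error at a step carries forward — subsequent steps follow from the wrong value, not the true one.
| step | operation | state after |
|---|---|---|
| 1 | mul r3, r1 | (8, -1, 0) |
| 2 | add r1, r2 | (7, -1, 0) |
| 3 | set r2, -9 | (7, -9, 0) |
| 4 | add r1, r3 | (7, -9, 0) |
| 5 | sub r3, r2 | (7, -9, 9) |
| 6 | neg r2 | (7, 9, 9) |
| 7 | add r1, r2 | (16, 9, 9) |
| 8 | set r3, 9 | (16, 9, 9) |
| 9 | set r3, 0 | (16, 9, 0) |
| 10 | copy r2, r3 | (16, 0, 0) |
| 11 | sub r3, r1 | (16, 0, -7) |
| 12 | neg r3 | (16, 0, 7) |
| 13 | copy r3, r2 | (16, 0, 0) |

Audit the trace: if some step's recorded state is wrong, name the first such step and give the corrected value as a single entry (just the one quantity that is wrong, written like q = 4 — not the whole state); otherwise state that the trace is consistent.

step 1: r3 = 0 * 8 = 0 -> matches
step 2: r1 = 8 + -1 = 7 -> checks out
step 3: r2 = -9 -> verified
step 4: r1 = 7 + 0 = 7 -> in agreement
step 5: r3 = 0 - -9 = 9 -> no discrepancy
step 6: r2 = -(-9) = 9 -> agrees with the trace
step 7: r1 = 7 + 9 = 16 -> consistent with the trace
step 8: r3 = 9 -> in agreement
step 9: r3 = 0 -> confirmed correct
step 10: r2 = 0 -> consistent with the trace
step 11: r3 = 0 - 16 = -16 -> the trace has a different value
First incorrect step: 11; the correct value is r3 = -16.

step 11, r3 = -16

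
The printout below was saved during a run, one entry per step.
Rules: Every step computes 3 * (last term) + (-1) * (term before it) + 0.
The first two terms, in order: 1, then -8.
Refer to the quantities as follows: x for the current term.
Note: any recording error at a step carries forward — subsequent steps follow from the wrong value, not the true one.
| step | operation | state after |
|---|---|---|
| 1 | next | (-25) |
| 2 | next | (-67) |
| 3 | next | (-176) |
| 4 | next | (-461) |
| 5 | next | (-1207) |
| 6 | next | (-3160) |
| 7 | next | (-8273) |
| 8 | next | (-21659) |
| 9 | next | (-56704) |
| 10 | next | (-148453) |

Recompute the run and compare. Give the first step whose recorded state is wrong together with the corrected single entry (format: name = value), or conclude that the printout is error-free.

no error

Step 1: x = 3*(-8) + (-1)*(1) + (0) = -25 — agrees with the printout.
Step 2: x = 3*(-25) + (-1)*(-8) + (0) = -67 — same as recorded.
Step 3: x = 3*(-67) + (-1)*(-25) + (0) = -176 — exactly as logged.
Step 4: x = 3*(-176) + (-1)*(-67) + (0) = -461 — matches.
Step 5: x = 3*(-461) + (-1)*(-176) + (0) = -1207 — no discrepancy.
Step 6: x = 3*(-1207) + (-1)*(-461) + (0) = -3160 — checks out.
Step 7: x = 3*(-3160) + (-1)*(-1207) + (0) = -8273 — agrees with the printout.
Step 8: x = 3*(-8273) + (-1)*(-3160) + (0) = -21659 — no discrepancy.
Step 9: x = 3*(-21659) + (-1)*(-8273) + (0) = -56704 — same as recorded.
Step 10: x = 3*(-56704) + (-1)*(-21659) + (0) = -148453 — matches.
Each recorded entry agrees with the recomputation.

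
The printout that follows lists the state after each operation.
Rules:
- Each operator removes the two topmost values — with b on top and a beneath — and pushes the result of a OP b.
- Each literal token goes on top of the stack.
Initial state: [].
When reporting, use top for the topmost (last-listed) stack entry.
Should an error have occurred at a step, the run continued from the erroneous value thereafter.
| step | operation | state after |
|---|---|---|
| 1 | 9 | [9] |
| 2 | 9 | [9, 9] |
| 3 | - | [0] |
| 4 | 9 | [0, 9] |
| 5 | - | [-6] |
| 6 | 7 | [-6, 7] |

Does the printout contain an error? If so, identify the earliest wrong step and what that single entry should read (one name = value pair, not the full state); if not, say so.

Recomputing the run from the initial state:
step 1: [9]
step 2: [9, 9]
step 3: [0]
step 4: [0, 9]
step 5: [-9]
step 6: [-9, 7]
The first disagreement with the printout is at step 5, where the value should be top = -9.

step 5, top = -9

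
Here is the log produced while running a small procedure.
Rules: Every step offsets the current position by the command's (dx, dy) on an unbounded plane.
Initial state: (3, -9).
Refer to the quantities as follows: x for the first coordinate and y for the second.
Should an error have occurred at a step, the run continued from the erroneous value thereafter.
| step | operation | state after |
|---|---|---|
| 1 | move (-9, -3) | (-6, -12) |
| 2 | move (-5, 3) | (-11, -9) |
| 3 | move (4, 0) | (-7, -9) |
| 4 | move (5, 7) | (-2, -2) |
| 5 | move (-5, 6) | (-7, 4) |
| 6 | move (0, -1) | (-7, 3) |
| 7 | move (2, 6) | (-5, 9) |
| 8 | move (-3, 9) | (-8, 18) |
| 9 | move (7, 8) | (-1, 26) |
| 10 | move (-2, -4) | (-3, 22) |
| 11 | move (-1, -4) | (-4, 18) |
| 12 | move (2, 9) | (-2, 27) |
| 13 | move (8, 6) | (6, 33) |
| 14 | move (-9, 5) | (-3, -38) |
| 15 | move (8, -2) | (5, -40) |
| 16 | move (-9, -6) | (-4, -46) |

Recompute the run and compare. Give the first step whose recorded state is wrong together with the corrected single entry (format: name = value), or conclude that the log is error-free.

step 14, y = 38

Recomputing the run from the initial state:
step 1: x = -6, y = -12
step 2: x = -11, y = -9
step 3: x = -7, y = -9
step 4: x = -2, y = -2
step 5: x = -7, y = 4
step 6: x = -7, y = 3
step 7: x = -5, y = 9
step 8: x = -8, y = 18
step 9: x = -1, y = 26
step 10: x = -3, y = 22
step 11: x = -4, y = 18
step 12: x = -2, y = 27
step 13: x = 6, y = 33
step 14: x = -3, y = 38
step 15: x = 5, y = 36
step 16: x = -4, y = 30
The first disagreement with the log is at step 14, where the value should be y = 38.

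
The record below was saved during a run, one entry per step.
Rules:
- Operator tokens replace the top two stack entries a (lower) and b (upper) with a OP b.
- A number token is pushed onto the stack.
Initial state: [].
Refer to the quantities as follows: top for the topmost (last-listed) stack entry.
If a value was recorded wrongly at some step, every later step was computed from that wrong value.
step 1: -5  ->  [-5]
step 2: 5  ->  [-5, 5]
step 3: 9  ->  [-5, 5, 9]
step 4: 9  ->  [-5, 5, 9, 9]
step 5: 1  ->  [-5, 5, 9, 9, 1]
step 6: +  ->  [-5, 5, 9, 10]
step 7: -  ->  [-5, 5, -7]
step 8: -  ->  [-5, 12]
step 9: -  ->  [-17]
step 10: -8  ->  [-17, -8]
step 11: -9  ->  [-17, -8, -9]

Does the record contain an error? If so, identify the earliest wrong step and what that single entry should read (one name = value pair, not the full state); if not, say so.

Step 1: push -5: top = -5 — exactly as logged.
Step 2: push 5: top = 5 — same as recorded.
Step 3: push 9: top = 9 — confirmed correct.
Step 4: push 9: top = 9 — same as recorded.
Step 5: push 1: top = 1 — in agreement.
Step 6: 9 + 1 = 10 — same as recorded.
Step 7: 9 - 10 = -1 — the entry is off here.
The audit stops at step 7: the recorded entry is wrong and should be top = -1.

step 7, top = -1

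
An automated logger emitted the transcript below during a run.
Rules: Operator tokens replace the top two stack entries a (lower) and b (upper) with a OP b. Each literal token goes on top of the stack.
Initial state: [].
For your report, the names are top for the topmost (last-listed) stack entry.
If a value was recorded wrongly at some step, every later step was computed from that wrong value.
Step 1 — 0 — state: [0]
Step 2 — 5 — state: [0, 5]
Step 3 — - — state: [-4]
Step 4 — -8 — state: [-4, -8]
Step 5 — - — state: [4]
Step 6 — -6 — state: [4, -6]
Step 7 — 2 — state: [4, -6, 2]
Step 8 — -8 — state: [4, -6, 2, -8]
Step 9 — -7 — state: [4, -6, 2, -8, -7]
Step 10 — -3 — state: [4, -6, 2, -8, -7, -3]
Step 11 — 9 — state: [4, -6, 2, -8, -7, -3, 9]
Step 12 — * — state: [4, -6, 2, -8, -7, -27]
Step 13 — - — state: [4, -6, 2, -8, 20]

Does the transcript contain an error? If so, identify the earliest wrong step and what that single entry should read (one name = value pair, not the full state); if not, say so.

step 3, top = -5

Step 1: push 0: top = 0 — agrees with the transcript.
Step 2: push 5: top = 5 — confirmed correct.
Step 3: 0 - 5 = -5 — the entry is off here.
Conclusion: step 3 carries the first error; the entry should be top = -5.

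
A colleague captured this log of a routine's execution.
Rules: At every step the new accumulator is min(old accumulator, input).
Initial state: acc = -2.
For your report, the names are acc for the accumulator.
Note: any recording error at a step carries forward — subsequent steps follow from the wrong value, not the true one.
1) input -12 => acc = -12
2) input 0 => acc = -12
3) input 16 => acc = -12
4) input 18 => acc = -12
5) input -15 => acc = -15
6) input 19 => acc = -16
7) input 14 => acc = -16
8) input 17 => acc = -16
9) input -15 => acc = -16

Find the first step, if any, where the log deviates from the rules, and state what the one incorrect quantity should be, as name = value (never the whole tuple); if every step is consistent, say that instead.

Step 1: acc = min(-2, -12) = -12 — consistent with the log.
Step 2: acc = min(-12, 0) = -12 — exactly as logged.
Step 3: acc = min(-12, 16) = -12 — same as recorded.
Step 4: acc = min(-12, 18) = -12 — no discrepancy.
Step 5: acc = min(-12, -15) = -15 — agrees with the log.
Step 6: acc = min(-15, 19) = -15 — not what was recorded.
First incorrect step: 6; the correct value is acc = -15.

step 6, acc = -15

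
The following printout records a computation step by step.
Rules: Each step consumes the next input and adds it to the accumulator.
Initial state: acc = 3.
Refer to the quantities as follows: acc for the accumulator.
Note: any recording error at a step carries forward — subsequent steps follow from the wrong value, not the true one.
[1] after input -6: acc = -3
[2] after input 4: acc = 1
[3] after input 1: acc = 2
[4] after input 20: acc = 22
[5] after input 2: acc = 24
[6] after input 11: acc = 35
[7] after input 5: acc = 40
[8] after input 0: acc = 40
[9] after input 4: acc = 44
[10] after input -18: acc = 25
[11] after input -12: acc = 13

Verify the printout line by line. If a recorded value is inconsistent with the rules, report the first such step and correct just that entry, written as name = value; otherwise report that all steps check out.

step 10, acc = 26

1. acc = 3 + -6 = -3 (exactly as logged)
2. acc = -3 + 4 = 1 (same as recorded)
3. acc = 1 + 1 = 2 (matches)
4. acc = 2 + 20 = 22 (confirmed correct)
5. acc = 22 + 2 = 24 (same as recorded)
6. acc = 24 + 11 = 35 (confirmed correct)
7. acc = 35 + 5 = 40 (agrees with the printout)
8. acc = 40 + 0 = 40 (same as recorded)
9. acc = 40 + 4 = 44 (checks out)
10. acc = 44 + -18 = 26 (the recorded entry deviates here)
First incorrect step: 10; the correct value is acc = 26.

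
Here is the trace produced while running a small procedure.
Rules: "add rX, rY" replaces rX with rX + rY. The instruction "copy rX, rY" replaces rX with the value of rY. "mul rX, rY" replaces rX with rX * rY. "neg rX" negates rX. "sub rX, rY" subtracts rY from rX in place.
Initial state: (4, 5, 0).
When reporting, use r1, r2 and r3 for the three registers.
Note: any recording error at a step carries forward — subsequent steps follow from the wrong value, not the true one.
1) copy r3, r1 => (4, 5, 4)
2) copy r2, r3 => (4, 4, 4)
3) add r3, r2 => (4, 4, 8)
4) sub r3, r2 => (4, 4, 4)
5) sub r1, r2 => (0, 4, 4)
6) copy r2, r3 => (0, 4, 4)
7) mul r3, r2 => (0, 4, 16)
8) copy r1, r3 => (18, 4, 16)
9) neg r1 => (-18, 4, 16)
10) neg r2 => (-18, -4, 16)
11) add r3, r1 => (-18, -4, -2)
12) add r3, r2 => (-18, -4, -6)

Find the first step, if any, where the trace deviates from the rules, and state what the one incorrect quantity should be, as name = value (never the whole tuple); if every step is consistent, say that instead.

step 8, r1 = 16

Step 1: r3 = 4 — consistent with the trace.
Step 2: r2 = 4 — exactly as logged.
Step 3: r3 = 4 + 4 = 8 — exactly as logged.
Step 4: r3 = 8 - 4 = 4 — exactly as logged.
Step 5: r1 = 4 - 4 = 0 — matches.
Step 6: r2 = 4 — in agreement.
Step 7: r3 = 4 * 4 = 16 — confirmed correct.
Step 8: r1 = 16 — not what was recorded.
So the first discrepancy is step 8, where the right value is r1 = 16.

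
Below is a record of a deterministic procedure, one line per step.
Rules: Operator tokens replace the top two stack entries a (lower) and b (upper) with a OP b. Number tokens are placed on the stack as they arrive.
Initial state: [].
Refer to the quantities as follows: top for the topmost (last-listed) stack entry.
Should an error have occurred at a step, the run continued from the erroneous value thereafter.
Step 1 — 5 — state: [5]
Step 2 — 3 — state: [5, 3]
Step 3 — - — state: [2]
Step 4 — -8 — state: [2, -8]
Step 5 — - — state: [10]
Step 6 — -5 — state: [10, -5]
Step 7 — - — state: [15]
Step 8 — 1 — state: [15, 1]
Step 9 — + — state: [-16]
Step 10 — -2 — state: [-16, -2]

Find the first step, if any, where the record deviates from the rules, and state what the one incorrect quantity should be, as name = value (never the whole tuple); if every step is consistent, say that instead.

Recomputing the run from the initial state:
step 1: [5]
step 2: [5, 3]
step 3: [2]
step 4: [2, -8]
step 5: [10]
step 6: [10, -5]
step 7: [15]
step 8: [15, 1]
step 9: [16]
step 10: [16, -2]
The first disagreement with the record is at step 9, where the value should be top = 16.

step 9, top = 16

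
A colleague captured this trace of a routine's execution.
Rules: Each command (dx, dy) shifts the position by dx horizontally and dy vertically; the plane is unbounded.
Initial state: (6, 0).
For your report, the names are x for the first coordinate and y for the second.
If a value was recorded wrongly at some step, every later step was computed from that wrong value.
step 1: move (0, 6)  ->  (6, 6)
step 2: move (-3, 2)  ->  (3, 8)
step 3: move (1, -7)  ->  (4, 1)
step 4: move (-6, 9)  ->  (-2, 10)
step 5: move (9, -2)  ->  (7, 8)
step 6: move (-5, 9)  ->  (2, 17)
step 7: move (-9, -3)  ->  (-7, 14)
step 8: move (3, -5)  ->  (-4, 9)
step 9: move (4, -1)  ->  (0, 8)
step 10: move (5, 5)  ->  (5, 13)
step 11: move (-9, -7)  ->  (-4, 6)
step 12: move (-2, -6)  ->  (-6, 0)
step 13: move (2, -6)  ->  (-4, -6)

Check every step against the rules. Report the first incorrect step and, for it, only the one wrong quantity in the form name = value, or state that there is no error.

no error

step 1: x = 6 + (0) = 6, y = 0 + (6) = 6 -> checks out
step 2: x = 6 + (-3) = 3, y = 6 + (2) = 8 -> in agreement
step 3: x = 3 + (1) = 4, y = 8 + (-7) = 1 -> confirmed correct
step 4: x = 4 + (-6) = -2, y = 1 + (9) = 10 -> checks out
step 5: x = -2 + (9) = 7, y = 10 + (-2) = 8 -> verified
step 6: x = 7 + (-5) = 2, y = 8 + (9) = 17 -> exactly as logged
step 7: x = 2 + (-9) = -7, y = 17 + (-3) = 14 -> no discrepancy
step 8: x = -7 + (3) = -4, y = 14 + (-5) = 9 -> consistent with the trace
step 9: x = -4 + (4) = 0, y = 9 + (-1) = 8 -> no discrepancy
step 10: x = 0 + (5) = 5, y = 8 + (5) = 13 -> exactly as logged
step 11: x = 5 + (-9) = -4, y = 13 + (-7) = 6 -> exactly as logged
step 12: x = -4 + (-2) = -6, y = 6 + (-6) = 0 -> same as recorded
step 13: x = -6 + (2) = -4, y = 0 + (-6) = -6 -> exactly as logged
The whole run recomputes cleanly — no discrepancies.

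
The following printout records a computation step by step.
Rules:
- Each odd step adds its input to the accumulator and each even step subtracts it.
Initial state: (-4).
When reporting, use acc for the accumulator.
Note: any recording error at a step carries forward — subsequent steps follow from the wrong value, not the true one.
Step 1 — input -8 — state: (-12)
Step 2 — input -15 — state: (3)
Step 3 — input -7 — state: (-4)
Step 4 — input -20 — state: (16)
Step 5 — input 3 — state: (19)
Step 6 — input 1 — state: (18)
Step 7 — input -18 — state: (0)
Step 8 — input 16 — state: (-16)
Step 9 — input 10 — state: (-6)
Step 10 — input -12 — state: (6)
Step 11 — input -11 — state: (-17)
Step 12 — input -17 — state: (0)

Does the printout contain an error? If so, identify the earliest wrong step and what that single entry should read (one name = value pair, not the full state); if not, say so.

1. acc = -4 + -8 = -12 (no discrepancy)
2. acc = -12 - -15 = 3 (verified)
3. acc = 3 + -7 = -4 (consistent with the printout)
4. acc = -4 - -20 = 16 (matches)
5. acc = 16 + 3 = 19 (confirmed correct)
6. acc = 19 - 1 = 18 (matches)
7. acc = 18 + -18 = 0 (verified)
8. acc = 0 - 16 = -16 (verified)
9. acc = -16 + 10 = -6 (in agreement)
10. acc = -6 - -12 = 6 (confirmed correct)
11. acc = 6 + -11 = -5 (the recorded entry deviates here)
Conclusion: step 11 carries the first error; the entry should be acc = -5.

step 11, acc = -5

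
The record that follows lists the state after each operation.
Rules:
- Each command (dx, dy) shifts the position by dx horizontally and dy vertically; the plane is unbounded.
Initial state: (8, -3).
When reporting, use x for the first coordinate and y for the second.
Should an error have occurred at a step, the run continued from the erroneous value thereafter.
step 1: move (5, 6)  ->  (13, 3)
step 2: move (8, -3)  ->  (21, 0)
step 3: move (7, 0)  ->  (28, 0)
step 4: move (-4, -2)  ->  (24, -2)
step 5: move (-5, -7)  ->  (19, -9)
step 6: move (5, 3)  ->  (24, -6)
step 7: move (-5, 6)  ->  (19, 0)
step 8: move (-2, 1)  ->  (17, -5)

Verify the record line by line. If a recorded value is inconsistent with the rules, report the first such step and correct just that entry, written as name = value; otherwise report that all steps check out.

step 8, y = 1

Step 1: x = 8 + (5) = 13, y = -3 + (6) = 3 — consistent with the record.
Step 2: x = 13 + (8) = 21, y = 3 + (-3) = 0 — in agreement.
Step 3: x = 21 + (7) = 28, y = 0 + (0) = 0 — confirmed correct.
Step 4: x = 28 + (-4) = 24, y = 0 + (-2) = -2 — in agreement.
Step 5: x = 24 + (-5) = 19, y = -2 + (-7) = -9 — checks out.
Step 6: x = 19 + (5) = 24, y = -9 + (3) = -6 — verified.
Step 7: x = 24 + (-5) = 19, y = -6 + (6) = 0 — confirmed correct.
Step 8: x = 19 + (-2) = 17, y = 0 + (1) = 1 — a discrepancy with the record.
First deviation found at step 8; the corrected entry is y = 1.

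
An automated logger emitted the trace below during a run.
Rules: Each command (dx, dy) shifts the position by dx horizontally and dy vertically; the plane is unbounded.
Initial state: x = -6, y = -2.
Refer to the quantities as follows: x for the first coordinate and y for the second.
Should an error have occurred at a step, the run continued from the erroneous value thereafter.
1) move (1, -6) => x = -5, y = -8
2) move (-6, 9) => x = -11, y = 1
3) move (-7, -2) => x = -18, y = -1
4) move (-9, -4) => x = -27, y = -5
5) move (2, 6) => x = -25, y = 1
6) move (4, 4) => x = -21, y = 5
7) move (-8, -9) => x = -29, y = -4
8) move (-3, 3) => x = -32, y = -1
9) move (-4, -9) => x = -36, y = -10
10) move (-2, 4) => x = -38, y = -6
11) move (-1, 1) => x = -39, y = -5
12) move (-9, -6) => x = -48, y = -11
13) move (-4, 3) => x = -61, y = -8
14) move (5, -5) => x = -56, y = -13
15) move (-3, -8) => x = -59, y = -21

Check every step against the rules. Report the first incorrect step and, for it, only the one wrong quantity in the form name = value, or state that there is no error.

Step 1: x = -6 + (1) = -5, y = -2 + (-6) = -8 — in agreement.
Step 2: x = -5 + (-6) = -11, y = -8 + (9) = 1 — no discrepancy.
Step 3: x = -11 + (-7) = -18, y = 1 + (-2) = -1 — exactly as logged.
Step 4: x = -18 + (-9) = -27, y = -1 + (-4) = -5 — checks out.
Step 5: x = -27 + (2) = -25, y = -5 + (6) = 1 — consistent with the trace.
Step 6: x = -25 + (4) = -21, y = 1 + (4) = 5 — consistent with the trace.
Step 7: x = -21 + (-8) = -29, y = 5 + (-9) = -4 — matches.
Step 8: x = -29 + (-3) = -32, y = -4 + (3) = -1 — confirmed correct.
Step 9: x = -32 + (-4) = -36, y = -1 + (-9) = -10 — confirmed correct.
Step 10: x = -36 + (-2) = -38, y = -10 + (4) = -6 — no discrepancy.
Step 11: x = -38 + (-1) = -39, y = -6 + (1) = -5 — in agreement.
Step 12: x = -39 + (-9) = -48, y = -5 + (-6) = -11 — confirmed correct.
Step 13: x = -48 + (-4) = -52, y = -11 + (3) = -8 — this is not what the trace shows.
The earliest wrong entry is at step 13: it should read x = -52.

step 13, x = -52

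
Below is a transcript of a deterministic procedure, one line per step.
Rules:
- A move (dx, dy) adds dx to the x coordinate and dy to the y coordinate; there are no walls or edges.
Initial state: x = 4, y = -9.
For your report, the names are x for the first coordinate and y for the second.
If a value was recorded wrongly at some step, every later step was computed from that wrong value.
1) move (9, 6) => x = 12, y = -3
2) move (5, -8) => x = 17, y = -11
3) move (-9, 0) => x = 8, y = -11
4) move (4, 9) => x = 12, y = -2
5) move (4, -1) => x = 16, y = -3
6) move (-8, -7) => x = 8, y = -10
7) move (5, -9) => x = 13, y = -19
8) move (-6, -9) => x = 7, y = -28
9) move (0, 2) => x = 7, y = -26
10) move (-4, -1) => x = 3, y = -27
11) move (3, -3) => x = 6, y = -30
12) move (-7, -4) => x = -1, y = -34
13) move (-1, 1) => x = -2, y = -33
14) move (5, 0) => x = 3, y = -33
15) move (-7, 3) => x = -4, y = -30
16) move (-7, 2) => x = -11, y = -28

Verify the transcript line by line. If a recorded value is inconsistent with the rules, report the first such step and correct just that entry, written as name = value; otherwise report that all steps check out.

step 1, x = 13

Recomputing the run from the initial state:
step 1: x = 13, y = -3
step 2: x = 18, y = -11
step 3: x = 9, y = -11
step 4: x = 13, y = -2
step 5: x = 17, y = -3
step 6: x = 9, y = -10
step 7: x = 14, y = -19
step 8: x = 8, y = -28
step 9: x = 8, y = -26
step 10: x = 4, y = -27
step 11: x = 7, y = -30
step 12: x = 0, y = -34
step 13: x = -1, y = -33
step 14: x = 4, y = -33
step 15: x = -3, y = -30
step 16: x = -10, y = -28
The first disagreement with the transcript is at step 1, where the value should be x = 13.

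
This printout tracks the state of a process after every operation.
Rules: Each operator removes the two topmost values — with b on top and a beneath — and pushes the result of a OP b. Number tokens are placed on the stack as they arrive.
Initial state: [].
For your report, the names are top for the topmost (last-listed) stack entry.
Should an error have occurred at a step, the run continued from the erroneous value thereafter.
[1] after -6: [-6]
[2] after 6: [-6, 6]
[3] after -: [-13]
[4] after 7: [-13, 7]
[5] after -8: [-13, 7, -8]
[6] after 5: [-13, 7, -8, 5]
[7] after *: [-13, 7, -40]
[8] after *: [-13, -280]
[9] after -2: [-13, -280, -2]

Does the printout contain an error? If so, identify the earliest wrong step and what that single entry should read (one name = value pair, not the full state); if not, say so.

1. push -6: top = -6 (confirmed correct)
2. push 6: top = 6 (checks out)
3. -6 - 6 = -12 (this is not what the printout shows)
Conclusion: step 3 carries the first error; the entry should be top = -12.

step 3, top = -12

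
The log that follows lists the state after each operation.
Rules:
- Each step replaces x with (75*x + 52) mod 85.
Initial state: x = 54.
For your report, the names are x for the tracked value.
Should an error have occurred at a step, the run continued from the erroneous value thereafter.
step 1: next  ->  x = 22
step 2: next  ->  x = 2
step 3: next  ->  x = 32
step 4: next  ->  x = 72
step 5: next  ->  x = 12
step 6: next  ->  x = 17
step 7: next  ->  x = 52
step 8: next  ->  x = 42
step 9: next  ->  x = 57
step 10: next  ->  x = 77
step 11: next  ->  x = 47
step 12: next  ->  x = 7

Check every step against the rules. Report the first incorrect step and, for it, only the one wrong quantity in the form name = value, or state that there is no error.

no error

Recomputing the run from the initial state:
step 1: x = 22
step 2: x = 2
step 3: x = 32
step 4: x = 72
step 5: x = 12
step 6: x = 17
step 7: x = 52
step 8: x = 42
step 9: x = 57
step 10: x = 77
step 11: x = 47
step 12: x = 7
This matches the log at every step.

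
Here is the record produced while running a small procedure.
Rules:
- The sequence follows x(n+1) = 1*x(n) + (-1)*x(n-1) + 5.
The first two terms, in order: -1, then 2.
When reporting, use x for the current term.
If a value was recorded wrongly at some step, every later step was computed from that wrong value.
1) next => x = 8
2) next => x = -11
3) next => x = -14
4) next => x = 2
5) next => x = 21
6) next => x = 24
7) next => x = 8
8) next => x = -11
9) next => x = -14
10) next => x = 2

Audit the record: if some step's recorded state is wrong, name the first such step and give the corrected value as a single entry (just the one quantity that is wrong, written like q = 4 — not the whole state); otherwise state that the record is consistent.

step 2, x = 11

1. x = 1*(2) + (-1)*(-1) + (5) = 8 (agrees with the record)
2. x = 1*(8) + (-1)*(2) + (5) = 11 (the entry is off here)
The audit stops at step 2: the recorded entry is wrong and should be x = 11.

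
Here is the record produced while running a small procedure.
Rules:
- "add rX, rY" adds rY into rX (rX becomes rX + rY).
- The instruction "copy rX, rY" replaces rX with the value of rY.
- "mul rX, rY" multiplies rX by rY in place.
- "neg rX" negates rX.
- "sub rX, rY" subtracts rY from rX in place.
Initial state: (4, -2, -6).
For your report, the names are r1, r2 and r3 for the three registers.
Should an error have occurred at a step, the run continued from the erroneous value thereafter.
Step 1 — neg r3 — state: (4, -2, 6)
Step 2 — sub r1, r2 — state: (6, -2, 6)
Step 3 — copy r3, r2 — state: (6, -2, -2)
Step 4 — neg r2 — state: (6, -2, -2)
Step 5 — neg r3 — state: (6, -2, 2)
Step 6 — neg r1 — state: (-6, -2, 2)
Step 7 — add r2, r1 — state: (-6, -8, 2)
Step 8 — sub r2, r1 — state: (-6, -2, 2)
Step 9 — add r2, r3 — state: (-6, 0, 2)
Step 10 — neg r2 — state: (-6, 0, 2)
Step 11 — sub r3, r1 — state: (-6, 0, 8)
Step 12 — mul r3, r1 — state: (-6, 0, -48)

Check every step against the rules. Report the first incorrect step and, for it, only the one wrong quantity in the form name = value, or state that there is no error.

step 4, r2 = 2

Recomputing the run from the initial state:
step 1: r1 = 4, r2 = -2, r3 = 6
step 2: r1 = 6, r2 = -2, r3 = 6
step 3: r1 = 6, r2 = -2, r3 = -2
step 4: r1 = 6, r2 = 2, r3 = -2
step 5: r1 = 6, r2 = 2, r3 = 2
step 6: r1 = -6, r2 = 2, r3 = 2
step 7: r1 = -6, r2 = -4, r3 = 2
step 8: r1 = -6, r2 = 2, r3 = 2
step 9: r1 = -6, r2 = 4, r3 = 2
step 10: r1 = -6, r2 = -4, r3 = 2
step 11: r1 = -6, r2 = -4, r3 = 8
step 12: r1 = -6, r2 = -4, r3 = -48
The first disagreement with the record is at step 4, where the value should be r2 = 2.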